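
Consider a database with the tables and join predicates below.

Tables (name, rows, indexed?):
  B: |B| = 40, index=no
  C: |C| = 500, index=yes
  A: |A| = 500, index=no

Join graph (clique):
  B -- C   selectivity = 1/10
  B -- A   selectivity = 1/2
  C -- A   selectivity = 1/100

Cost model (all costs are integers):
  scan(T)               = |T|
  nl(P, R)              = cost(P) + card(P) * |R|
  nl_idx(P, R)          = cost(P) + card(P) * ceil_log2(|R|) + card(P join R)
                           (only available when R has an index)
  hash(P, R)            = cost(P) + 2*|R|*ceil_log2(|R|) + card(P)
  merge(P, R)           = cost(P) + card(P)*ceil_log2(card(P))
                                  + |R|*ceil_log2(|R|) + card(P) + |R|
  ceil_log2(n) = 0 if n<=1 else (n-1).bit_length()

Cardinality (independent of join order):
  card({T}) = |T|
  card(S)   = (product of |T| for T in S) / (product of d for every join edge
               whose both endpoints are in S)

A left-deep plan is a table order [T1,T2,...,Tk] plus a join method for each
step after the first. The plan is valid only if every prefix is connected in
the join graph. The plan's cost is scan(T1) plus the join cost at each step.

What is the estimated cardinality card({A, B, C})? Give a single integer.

Tables in S: A(500), B(40), C(500)
Edges inside S: B-C(d=10), B-A(d=2), C-A(d=100)
numerator = 500 * 40 * 500 = 10000000
denominator = 10 * 2 * 100 = 2000
card(S) = 10000000 / 2000 = 5000

5000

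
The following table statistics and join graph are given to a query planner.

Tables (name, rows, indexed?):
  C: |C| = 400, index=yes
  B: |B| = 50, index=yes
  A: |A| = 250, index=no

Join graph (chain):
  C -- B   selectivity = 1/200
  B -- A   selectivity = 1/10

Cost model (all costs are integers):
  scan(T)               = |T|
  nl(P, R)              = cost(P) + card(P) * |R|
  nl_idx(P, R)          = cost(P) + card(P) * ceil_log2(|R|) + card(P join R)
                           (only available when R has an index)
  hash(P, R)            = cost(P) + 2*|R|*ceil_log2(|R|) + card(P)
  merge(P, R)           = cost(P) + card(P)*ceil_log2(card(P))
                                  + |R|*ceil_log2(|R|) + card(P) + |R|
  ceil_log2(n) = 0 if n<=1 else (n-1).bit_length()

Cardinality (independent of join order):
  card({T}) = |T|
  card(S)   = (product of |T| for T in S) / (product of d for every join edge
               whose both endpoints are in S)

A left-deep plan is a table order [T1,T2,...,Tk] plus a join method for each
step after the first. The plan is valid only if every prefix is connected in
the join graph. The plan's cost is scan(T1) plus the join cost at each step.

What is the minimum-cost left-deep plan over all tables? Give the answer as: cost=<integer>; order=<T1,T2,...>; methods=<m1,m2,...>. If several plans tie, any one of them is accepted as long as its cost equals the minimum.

cost=3650; order=B,C,A; methods=nl_idx,merge

Selinger DP (subsets sized 1..n):
  {C}: scan cost=400, card=400
  {B}: scan cost=50, card=50
  {A}: scan cost=250, card=250
  {BC}: card=100; try (C,nl_idx)→600, (B,hash)→1400, (B,nl_idx)→2900, (C,merge)→4400, (B,merge)→4750, (C,hash)→7300 …(+2); best=600 via (C,nl_idx)
  {AB}: card=1250; try (B,hash)→1100, (A,merge)→2650, (B,merge)→2850, (B,nl_idx)→3000, (A,hash)→4100, (A,nl)→12550 …(+1); best=1100 via (B,hash)
  {ABC}: card=2500; try (A,merge)→3650, (A,hash)→4700, (C,hash)→9550, (C,nl_idx)→14850, (C,merge)→20100, (A,nl)→25600 …(+1); best=3650 via (A,merge)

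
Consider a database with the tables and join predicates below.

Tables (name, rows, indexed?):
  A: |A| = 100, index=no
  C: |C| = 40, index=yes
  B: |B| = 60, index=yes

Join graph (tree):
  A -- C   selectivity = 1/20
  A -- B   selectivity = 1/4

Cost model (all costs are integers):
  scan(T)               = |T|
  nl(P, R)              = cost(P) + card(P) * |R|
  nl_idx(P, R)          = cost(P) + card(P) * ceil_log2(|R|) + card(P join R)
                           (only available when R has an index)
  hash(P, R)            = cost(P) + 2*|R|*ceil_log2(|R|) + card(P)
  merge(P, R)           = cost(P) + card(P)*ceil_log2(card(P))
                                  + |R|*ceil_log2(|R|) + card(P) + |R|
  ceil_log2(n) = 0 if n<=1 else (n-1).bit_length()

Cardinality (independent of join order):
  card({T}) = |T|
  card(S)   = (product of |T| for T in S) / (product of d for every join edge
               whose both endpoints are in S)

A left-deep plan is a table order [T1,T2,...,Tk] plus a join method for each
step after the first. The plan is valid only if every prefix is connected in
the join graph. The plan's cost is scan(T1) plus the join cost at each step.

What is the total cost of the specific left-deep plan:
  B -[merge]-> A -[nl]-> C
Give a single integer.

step 1: scan B: cost=60, card=60
step 2: join A via merge
    card(P join A) = 60*100/(4) = 1500
    cost = 60 + 60*6 + 100*7 + 60 + 100 = 1280
step 3: join C via nl
    card(P join C) = 1500*40/(20) = 3000
    cost = 1280 + 1500*40 = 61280

61280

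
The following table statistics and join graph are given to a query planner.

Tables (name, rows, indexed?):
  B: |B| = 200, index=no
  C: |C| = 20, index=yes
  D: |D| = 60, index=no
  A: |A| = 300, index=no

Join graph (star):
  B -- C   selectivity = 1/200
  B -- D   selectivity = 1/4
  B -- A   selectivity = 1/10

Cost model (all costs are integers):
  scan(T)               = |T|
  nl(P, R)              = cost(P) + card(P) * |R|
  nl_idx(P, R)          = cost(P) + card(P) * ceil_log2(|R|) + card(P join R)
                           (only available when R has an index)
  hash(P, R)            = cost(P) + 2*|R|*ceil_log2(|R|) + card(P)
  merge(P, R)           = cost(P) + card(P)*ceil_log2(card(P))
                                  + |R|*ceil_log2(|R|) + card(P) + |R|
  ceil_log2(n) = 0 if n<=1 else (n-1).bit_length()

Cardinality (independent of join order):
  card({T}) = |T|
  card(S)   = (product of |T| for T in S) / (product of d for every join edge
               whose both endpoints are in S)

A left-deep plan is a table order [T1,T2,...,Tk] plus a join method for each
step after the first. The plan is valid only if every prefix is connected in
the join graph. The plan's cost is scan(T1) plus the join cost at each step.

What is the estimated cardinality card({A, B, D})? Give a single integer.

90000

Tables in S: A(300), B(200), D(60)
Edges inside S: B-D(d=4), B-A(d=10)
numerator = 300 * 200 * 60 = 3600000
denominator = 4 * 10 = 40
card(S) = 3600000 / 40 = 90000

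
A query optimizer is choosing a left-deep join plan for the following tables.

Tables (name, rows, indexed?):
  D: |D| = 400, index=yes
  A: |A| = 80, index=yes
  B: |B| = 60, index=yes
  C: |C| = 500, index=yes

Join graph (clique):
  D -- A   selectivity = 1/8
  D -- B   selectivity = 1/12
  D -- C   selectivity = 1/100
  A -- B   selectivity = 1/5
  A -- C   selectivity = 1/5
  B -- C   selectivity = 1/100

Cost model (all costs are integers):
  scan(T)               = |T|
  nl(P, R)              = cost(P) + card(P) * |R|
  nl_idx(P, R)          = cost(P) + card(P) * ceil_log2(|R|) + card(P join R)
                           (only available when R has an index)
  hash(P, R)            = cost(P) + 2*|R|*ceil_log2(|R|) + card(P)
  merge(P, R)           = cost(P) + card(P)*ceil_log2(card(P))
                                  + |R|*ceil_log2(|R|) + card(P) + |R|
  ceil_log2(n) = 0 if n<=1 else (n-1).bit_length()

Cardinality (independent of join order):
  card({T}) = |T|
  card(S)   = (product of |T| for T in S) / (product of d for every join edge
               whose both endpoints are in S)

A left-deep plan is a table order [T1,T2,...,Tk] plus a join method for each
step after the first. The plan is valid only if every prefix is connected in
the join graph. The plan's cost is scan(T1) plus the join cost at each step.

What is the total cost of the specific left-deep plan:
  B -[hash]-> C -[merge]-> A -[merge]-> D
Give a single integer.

27320

step 1: scan B: cost=60, card=60
step 2: join C via hash
    card(P join C) = 60*500/(100) = 300
    cost = 60 + 2*500*9 + 60 = 9120
step 3: join A via merge
    card(P join A) = 300*80/(5*5) = 960
    cost = 9120 + 300*9 + 80*7 + 300 + 80 = 12760
step 4: join D via merge
    card(P join D) = 960*400/(8*12*100) = 40
    cost = 12760 + 960*10 + 400*9 + 960 + 400 = 27320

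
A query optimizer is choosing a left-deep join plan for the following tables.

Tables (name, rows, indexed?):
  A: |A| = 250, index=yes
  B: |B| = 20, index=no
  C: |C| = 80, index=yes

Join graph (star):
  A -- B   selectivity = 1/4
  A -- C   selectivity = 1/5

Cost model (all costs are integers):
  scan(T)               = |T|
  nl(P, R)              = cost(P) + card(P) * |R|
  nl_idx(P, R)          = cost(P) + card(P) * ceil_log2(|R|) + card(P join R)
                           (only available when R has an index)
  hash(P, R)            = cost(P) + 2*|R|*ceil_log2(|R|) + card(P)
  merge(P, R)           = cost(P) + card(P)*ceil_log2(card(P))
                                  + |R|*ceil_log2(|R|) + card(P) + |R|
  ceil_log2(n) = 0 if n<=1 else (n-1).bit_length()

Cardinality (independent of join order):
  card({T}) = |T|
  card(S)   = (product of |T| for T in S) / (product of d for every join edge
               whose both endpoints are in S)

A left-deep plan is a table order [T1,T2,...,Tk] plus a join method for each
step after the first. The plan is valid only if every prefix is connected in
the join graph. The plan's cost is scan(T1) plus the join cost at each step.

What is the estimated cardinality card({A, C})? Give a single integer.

4000

Tables in S: A(250), C(80)
Edges inside S: A-C(d=5)
numerator = 250 * 80 = 20000
denominator = 5 = 5
card(S) = 20000 / 5 = 4000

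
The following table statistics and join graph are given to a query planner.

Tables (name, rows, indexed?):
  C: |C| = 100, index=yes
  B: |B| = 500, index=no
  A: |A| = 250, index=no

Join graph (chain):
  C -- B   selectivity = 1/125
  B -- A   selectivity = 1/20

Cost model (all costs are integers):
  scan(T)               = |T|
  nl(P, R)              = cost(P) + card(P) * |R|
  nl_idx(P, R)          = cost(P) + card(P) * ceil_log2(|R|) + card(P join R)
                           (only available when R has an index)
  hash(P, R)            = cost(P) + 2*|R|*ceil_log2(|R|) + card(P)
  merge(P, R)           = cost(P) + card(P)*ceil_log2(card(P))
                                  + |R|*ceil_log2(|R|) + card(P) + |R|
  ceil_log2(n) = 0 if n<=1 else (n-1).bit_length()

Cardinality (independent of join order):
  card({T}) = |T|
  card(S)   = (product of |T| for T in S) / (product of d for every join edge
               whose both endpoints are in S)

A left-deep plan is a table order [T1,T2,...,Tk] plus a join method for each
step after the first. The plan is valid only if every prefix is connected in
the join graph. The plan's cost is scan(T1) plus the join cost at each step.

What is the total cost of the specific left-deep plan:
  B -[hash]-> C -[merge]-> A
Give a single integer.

8650

step 1: scan B: cost=500, card=500
step 2: join C via hash
    card(P join C) = 500*100/(125) = 400
    cost = 500 + 2*100*7 + 500 = 2400
step 3: join A via merge
    card(P join A) = 400*250/(20) = 5000
    cost = 2400 + 400*9 + 250*8 + 400 + 250 = 8650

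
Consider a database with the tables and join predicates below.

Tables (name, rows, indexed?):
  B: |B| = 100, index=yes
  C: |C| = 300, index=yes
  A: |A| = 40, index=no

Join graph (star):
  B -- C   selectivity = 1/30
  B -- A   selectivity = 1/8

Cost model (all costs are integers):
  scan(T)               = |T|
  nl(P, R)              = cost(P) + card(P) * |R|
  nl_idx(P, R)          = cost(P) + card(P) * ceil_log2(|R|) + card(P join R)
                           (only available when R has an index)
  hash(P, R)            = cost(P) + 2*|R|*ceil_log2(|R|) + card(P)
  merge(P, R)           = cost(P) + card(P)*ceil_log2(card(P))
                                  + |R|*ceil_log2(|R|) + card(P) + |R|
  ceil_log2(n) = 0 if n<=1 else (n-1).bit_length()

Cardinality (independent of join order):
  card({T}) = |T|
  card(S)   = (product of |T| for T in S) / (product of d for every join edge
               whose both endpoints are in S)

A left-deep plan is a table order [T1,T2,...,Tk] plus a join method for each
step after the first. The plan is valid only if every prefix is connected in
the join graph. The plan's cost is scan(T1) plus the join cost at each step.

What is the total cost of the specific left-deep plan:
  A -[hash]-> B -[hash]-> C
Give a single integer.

7380

step 1: scan A: cost=40, card=40
step 2: join B via hash
    card(P join B) = 40*100/(8) = 500
    cost = 40 + 2*100*7 + 40 = 1480
step 3: join C via hash
    card(P join C) = 500*300/(30) = 5000
    cost = 1480 + 2*300*9 + 500 = 7380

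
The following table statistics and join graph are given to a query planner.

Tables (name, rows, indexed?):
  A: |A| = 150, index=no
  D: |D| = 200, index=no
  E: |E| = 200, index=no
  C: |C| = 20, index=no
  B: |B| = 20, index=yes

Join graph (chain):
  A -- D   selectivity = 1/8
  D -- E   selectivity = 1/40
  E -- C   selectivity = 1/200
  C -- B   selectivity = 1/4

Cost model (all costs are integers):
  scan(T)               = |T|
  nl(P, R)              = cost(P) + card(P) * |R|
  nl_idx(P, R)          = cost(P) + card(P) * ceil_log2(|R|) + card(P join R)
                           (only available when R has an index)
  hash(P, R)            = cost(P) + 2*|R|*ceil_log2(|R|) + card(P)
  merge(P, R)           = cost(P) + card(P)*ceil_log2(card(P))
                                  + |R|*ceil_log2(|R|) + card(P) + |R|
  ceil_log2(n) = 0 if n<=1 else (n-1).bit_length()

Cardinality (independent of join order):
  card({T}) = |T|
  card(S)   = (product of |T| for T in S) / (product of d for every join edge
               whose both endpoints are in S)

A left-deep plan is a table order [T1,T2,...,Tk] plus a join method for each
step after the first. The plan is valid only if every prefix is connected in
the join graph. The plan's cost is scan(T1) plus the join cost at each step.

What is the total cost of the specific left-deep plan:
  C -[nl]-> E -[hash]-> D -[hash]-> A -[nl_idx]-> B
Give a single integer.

step 1: scan C: cost=20, card=20
step 2: join E via nl
    card(P join E) = 20*200/(200) = 20
    cost = 20 + 20*200 = 4020
step 3: join D via hash
    card(P join D) = 20*200/(40) = 100
    cost = 4020 + 2*200*8 + 20 = 7240
step 4: join A via hash
    card(P join A) = 100*150/(8) = 1875
    cost = 7240 + 2*150*8 + 100 = 9740
step 5: join B via nl_idx
    card(P join B) = 1875*20/(4) = 9375
    cost = 9740 + 1875*5 + 9375 = 28490

28490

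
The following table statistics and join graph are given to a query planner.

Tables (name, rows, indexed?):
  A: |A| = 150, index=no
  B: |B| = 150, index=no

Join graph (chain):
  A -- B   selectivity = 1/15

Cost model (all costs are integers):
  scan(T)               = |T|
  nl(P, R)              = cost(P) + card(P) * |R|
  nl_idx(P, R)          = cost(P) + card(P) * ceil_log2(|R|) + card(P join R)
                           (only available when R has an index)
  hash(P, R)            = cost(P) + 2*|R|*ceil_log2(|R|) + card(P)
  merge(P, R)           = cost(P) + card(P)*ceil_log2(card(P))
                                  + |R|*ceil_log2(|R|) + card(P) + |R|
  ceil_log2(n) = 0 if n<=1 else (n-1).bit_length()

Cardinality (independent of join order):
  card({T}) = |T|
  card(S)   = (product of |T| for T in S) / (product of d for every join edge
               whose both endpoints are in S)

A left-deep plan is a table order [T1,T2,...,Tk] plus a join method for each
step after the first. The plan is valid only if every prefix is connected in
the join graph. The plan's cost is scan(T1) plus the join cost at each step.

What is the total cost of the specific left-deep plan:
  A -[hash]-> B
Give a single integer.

step 1: scan A: cost=150, card=150
step 2: join B via hash
    card(P join B) = 150*150/(15) = 1500
    cost = 150 + 2*150*8 + 150 = 2700

2700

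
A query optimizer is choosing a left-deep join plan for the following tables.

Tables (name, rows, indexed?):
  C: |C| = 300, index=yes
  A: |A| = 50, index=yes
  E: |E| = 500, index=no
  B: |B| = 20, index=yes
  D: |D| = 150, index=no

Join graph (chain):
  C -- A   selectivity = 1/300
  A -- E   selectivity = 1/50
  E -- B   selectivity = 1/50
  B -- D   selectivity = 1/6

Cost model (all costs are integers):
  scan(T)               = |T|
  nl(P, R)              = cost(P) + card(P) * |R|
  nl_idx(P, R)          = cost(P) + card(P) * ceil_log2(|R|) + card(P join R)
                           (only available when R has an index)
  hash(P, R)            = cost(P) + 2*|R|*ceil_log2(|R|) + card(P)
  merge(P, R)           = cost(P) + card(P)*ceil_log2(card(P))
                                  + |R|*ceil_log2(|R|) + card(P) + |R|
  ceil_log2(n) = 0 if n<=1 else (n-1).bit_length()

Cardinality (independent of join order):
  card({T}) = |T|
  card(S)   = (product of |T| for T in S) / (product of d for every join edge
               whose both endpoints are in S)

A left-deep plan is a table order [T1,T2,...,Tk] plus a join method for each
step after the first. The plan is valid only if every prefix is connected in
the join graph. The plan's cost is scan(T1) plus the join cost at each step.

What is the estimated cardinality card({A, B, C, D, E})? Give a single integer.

5000

Tables in S: A(50), B(20), C(300), D(150), E(500)
Edges inside S: C-A(d=300), A-E(d=50), E-B(d=50), B-D(d=6)
numerator = 50 * 20 * 300 * 150 * 500 = 22500000000
denominator = 300 * 50 * 50 * 6 = 4500000
card(S) = 22500000000 / 4500000 = 5000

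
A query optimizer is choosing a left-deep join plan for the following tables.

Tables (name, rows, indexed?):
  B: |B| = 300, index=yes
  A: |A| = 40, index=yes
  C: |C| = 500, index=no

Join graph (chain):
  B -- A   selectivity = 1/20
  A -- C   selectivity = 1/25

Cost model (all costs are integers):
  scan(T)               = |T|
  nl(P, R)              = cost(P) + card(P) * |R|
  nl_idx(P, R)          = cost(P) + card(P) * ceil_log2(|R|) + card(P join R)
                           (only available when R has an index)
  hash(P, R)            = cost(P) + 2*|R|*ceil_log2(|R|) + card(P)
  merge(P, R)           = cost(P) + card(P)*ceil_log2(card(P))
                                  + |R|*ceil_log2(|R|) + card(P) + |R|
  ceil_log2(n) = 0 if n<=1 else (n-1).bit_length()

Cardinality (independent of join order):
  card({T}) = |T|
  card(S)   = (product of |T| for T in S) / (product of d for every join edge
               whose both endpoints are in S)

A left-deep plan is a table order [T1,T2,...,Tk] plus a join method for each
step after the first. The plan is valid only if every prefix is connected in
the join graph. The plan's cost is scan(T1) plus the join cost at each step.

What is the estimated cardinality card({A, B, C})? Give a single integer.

Tables in S: A(40), B(300), C(500)
Edges inside S: B-A(d=20), A-C(d=25)
numerator = 40 * 300 * 500 = 6000000
denominator = 20 * 25 = 500
card(S) = 6000000 / 500 = 12000

12000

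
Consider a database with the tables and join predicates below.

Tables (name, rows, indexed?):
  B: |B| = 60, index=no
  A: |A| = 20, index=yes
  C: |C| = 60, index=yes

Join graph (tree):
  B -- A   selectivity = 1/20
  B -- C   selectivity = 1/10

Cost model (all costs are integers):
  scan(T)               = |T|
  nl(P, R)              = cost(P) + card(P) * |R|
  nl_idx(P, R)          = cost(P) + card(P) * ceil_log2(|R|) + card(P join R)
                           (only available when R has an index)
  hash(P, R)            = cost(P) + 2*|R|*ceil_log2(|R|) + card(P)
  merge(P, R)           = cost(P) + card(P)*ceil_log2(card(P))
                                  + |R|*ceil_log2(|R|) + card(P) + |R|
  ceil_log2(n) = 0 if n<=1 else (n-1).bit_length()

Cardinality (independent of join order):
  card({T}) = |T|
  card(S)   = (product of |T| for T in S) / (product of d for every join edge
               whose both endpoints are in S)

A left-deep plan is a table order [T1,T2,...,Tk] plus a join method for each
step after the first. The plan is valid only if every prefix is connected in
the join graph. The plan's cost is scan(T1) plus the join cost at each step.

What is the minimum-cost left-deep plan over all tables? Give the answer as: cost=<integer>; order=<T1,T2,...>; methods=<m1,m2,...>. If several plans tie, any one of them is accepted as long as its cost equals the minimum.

cost=1040; order=B,A,C; methods=hash,nl_idx

Selinger DP (subsets sized 1..n):
  {B}: scan cost=60, card=60
  {A}: scan cost=20, card=20
  {C}: scan cost=60, card=60
  {AB}: card=60; try (A,hash)→320, (A,nl_idx)→420, (B,merge)→560, (A,merge)→600, (B,hash)→760, (B,nl)→1220 …(+1); best=320 via (A,hash)
  {BC}: card=360; try (C,nl_idx)→780, (C,hash)→840, (B,hash)→840, (C,merge)→900, (B,merge)→900, (C,nl)→3660 …(+1); best=780 via (C,nl_idx)
  {ABC}: card=360; try (C,nl_idx)→1040, (C,hash)→1100, (C,merge)→1160, (A,hash)→1340, (A,nl_idx)→2940, (C,nl)→3920 …(+2); best=1040 via (C,nl_idx)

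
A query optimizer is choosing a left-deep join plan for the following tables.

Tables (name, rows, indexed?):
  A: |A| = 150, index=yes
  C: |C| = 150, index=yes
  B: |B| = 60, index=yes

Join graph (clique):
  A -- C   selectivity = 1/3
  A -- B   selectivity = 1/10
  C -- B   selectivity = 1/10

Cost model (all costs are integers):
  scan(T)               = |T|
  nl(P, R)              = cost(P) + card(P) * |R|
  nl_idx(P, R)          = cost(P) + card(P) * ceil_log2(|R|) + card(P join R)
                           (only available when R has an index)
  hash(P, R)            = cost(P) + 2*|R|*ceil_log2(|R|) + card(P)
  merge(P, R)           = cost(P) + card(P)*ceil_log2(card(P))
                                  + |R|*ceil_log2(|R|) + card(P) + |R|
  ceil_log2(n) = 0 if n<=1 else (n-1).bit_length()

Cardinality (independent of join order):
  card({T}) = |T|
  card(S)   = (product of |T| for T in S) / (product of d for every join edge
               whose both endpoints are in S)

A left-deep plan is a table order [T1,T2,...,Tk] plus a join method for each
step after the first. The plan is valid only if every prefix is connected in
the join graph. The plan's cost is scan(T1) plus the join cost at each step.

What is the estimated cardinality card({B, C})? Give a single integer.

Tables in S: B(60), C(150)
Edges inside S: C-B(d=10)
numerator = 60 * 150 = 9000
denominator = 10 = 10
card(S) = 9000 / 10 = 900

900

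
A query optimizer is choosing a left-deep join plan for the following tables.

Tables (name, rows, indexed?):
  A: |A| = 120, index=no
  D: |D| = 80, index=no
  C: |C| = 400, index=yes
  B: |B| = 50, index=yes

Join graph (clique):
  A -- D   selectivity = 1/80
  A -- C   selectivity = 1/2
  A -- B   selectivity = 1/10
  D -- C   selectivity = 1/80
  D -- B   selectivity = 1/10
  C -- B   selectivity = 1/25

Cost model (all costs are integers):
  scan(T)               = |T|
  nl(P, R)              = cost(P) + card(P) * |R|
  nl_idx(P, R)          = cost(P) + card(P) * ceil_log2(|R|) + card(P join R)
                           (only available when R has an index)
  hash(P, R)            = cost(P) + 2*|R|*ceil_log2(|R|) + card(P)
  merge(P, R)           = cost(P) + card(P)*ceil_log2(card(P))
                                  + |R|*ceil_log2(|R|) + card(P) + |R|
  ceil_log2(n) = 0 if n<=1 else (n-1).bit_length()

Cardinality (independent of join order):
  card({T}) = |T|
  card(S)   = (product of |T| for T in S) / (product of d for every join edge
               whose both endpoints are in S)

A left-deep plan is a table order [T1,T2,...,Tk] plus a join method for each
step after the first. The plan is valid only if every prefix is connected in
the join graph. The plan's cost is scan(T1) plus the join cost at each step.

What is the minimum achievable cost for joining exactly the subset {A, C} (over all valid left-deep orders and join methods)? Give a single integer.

Selinger DP over subsets of {A,C}:
  {A}: scan cost=120, card=120
  {C}: scan cost=400, card=400
  {AC}: card=24000; try (A,hash)→2480, (C,merge)→5080, (A,merge)→5360, (C,hash)→7440, (C,nl_idx)→25200, (C,nl)→48120 …(+1); best=2480 via (A,hash)

2480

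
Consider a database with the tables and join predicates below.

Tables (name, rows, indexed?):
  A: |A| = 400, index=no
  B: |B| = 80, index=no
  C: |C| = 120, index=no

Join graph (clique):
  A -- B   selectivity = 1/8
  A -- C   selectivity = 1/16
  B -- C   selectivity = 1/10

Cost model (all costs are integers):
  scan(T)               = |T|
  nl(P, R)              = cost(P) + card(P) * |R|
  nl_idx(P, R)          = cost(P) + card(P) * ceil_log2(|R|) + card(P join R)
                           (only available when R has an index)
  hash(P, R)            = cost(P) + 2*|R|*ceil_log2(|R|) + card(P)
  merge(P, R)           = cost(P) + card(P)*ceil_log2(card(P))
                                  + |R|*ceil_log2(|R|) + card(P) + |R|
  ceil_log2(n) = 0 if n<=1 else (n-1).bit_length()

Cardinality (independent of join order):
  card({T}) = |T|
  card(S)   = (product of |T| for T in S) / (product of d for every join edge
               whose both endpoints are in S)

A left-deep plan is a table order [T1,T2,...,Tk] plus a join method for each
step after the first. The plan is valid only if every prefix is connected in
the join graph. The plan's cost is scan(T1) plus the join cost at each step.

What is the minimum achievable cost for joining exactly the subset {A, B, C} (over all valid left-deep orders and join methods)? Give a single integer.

6600

Selinger DP over subsets of {A,B,C}:
  {A}: scan cost=400, card=400
  {B}: scan cost=80, card=80
  {C}: scan cost=120, card=120
  {AB}: card=4000; try (B,hash)→1920, (A,merge)→4720, (B,merge)→5040, (A,hash)→7360, (A,nl)→32080, (B,nl)→32400; best=1920 via (B,hash)
  {AC}: card=3000; try (C,hash)→2480, (A,merge)→5080, (C,merge)→5360, (A,hash)→7440, (A,nl)→48120, (C,nl)→48400; best=2480 via (C,hash)
  {BC}: card=960; try (B,hash)→1360, (C,merge)→1680, (B,merge)→1720, (C,hash)→1840, (C,nl)→9680, (B,nl)→9720; best=1360 via (B,hash)
  {ABC}: card=3000; try (B,hash)→6600, (C,hash)→7600, (A,hash)→9520, (A,merge)→15920, (B,merge)→42120, (C,merge)→54880 …(+3); best=6600 via (B,hash)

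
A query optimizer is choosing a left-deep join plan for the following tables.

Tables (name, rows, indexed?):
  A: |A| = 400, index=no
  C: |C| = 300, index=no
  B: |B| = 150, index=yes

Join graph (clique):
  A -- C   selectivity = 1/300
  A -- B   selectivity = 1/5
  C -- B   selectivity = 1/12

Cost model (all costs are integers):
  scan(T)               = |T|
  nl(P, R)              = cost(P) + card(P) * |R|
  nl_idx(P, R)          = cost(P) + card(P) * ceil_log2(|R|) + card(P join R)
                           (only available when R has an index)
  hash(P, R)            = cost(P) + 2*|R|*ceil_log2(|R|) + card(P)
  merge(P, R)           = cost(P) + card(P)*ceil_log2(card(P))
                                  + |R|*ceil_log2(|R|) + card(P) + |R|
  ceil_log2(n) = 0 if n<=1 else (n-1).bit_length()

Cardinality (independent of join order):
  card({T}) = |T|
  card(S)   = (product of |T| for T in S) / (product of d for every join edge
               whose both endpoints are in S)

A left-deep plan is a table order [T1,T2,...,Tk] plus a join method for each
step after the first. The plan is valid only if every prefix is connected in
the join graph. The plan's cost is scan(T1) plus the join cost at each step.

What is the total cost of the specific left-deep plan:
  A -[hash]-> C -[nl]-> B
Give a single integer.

66200

step 1: scan A: cost=400, card=400
step 2: join C via hash
    card(P join C) = 400*300/(300) = 400
    cost = 400 + 2*300*9 + 400 = 6200
step 3: join B via nl
    card(P join B) = 400*150/(5*12) = 1000
    cost = 6200 + 400*150 = 66200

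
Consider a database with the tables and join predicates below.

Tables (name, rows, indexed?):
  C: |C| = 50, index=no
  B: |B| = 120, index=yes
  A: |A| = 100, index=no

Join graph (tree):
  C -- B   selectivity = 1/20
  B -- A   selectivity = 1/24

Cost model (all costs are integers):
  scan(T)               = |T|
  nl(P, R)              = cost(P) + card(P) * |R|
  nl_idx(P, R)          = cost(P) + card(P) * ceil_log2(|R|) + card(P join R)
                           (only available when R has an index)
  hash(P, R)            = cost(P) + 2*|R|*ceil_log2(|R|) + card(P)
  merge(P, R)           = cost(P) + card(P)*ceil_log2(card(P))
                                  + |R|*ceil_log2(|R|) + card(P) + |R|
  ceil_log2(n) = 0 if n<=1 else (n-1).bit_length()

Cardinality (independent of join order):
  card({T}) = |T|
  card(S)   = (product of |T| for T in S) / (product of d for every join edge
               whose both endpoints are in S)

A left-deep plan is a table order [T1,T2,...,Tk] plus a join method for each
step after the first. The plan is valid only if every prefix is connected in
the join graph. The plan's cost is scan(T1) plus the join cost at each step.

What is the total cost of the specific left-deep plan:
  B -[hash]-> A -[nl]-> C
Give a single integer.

step 1: scan B: cost=120, card=120
step 2: join A via hash
    card(P join A) = 120*100/(24) = 500
    cost = 120 + 2*100*7 + 120 = 1640
step 3: join C via nl
    card(P join C) = 500*50/(20) = 1250
    cost = 1640 + 500*50 = 26640

26640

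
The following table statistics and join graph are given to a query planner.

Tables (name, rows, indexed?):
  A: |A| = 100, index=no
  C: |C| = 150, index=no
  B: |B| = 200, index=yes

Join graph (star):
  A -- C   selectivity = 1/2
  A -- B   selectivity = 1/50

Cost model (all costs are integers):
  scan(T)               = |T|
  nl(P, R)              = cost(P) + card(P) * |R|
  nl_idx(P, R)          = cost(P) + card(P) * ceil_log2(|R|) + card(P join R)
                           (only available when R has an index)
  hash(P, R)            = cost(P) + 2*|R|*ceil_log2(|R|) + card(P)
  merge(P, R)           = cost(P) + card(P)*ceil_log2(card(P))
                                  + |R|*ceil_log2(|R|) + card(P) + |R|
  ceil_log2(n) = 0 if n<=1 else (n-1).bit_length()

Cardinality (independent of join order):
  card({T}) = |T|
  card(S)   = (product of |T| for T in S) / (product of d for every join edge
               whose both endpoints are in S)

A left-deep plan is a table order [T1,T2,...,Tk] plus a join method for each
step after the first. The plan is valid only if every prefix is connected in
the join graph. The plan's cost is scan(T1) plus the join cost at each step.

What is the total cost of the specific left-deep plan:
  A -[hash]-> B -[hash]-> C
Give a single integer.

6200

step 1: scan A: cost=100, card=100
step 2: join B via hash
    card(P join B) = 100*200/(50) = 400
    cost = 100 + 2*200*8 + 100 = 3400
step 3: join C via hash
    card(P join C) = 400*150/(2) = 30000
    cost = 3400 + 2*150*8 + 400 = 6200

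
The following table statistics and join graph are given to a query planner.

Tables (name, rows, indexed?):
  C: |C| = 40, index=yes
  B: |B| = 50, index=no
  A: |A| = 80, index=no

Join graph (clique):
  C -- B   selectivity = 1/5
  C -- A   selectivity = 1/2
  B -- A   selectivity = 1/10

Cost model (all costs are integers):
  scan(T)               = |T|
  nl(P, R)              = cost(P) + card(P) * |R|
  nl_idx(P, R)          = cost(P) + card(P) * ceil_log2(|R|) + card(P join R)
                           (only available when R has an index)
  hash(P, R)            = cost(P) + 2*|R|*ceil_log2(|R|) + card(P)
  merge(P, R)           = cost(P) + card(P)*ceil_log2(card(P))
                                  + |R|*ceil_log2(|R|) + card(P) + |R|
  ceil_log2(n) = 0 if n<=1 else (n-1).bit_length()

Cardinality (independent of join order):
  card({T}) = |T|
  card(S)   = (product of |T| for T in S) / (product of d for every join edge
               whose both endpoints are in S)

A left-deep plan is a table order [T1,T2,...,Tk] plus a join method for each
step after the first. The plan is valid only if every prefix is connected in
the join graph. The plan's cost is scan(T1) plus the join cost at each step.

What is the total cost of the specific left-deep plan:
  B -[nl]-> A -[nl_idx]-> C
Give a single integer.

8050

step 1: scan B: cost=50, card=50
step 2: join A via nl
    card(P join A) = 50*80/(10) = 400
    cost = 50 + 50*80 = 4050
step 3: join C via nl_idx
    card(P join C) = 400*40/(5*2) = 1600
    cost = 4050 + 400*6 + 1600 = 8050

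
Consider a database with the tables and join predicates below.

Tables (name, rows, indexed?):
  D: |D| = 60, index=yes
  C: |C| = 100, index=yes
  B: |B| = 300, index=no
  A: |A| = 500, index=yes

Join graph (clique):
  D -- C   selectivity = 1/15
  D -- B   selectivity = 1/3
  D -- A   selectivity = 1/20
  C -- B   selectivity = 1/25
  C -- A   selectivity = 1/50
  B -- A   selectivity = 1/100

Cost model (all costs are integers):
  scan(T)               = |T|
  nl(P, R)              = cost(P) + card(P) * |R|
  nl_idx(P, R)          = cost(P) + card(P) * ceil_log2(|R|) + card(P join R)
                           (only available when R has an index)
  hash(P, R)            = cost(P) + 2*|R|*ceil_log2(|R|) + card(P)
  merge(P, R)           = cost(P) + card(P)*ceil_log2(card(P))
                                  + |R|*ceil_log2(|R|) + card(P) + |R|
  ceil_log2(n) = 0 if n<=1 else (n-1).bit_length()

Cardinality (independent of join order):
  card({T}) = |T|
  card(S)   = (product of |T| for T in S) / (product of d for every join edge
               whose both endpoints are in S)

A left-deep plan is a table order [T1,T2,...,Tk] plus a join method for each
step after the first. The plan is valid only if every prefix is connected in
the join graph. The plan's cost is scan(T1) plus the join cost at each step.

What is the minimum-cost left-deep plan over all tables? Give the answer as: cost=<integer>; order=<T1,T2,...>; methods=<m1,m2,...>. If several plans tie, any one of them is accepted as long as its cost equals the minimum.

Selinger DP (subsets sized 1..n):
  {D}: scan cost=60, card=60
  {C}: scan cost=100, card=100
  {B}: scan cost=300, card=300
  {A}: scan cost=500, card=500
  {CD}: card=400; try (C,nl_idx)→880, (D,hash)→920, (D,nl_idx)→1100, (C,merge)→1280, (D,merge)→1320, (C,hash)→1520 …(+2); best=880 via (C,nl_idx)
  {BD}: card=6000; try (D,hash)→1320, (B,merge)→3480, (D,merge)→3720, (B,hash)→5520, (D,nl_idx)→8100, (B,nl)→18060 …(+1); best=1320 via (D,hash)
  {AD}: card=1500; try (D,hash)→1720, (A,nl_idx)→2100, (D,nl_idx)→5000, (A,merge)→5480, (D,merge)→5920, (A,hash)→9120 …(+2); best=1720 via (D,hash)
  {BC}: card=1200; try (C,hash)→2000, (C,nl_idx)→3600, (B,merge)→3900, (C,merge)→4100, (B,hash)→5600, (B,nl)→30100 …(+1); best=2000 via (C,hash)
  {AC}: card=1000; try (A,nl_idx)→2000, (C,hash)→2400, (C,nl_idx)→5000, (A,merge)→5900, (C,merge)→6300, (A,hash)→9200 …(+2); best=2000 via (A,nl_idx)
  {AB}: card=1500; try (A,nl_idx)→4500, (B,hash)→6400, (A,merge)→8300, (B,merge)→8500, (A,hash)→9600, (A,nl)→150300 …(+1); best=4500 via (A,nl_idx)
  {BCD}: card=1600; try (D,hash)→3920, (B,hash)→6680, (B,merge)→7880, (C,hash)→8720, (D,nl_idx)→10800, (D,merge)→16820 …(+5); best=3920 via (D,hash)
  {ACD}: card=200; try (D,hash)→3720, (C,hash)→4620, (A,nl_idx)→4680, (D,nl_idx)→8200, (A,merge)→9880, (A,hash)→10280 …(+6); best=3720 via (D,hash)
  {ABD}: card=1500; try (D,hash)→6720, (B,hash)→8620, (D,nl_idx)→15000, (A,hash)→16320, (B,merge)→22720, (D,merge)→22920 …(+5); best=6720 via (D,hash)
  {ABC}: card=120; try (C,hash)→7400, (B,hash)→8400, (A,hash)→12200, (A,nl_idx)→12920, (C,nl_idx)→15120, (B,merge)→16000 …(+5); best=7400 via (C,hash)
  {ABCD}: card=8; try (D,nl_idx)→8128, (D,hash)→8240, (B,merge)→8520, (D,merge)→8780, (B,hash)→9320, (C,hash)→9620 …(+9); best=8128 via (D,nl_idx)

cost=8128; order=B,A,C,D; methods=nl_idx,hash,nl_idx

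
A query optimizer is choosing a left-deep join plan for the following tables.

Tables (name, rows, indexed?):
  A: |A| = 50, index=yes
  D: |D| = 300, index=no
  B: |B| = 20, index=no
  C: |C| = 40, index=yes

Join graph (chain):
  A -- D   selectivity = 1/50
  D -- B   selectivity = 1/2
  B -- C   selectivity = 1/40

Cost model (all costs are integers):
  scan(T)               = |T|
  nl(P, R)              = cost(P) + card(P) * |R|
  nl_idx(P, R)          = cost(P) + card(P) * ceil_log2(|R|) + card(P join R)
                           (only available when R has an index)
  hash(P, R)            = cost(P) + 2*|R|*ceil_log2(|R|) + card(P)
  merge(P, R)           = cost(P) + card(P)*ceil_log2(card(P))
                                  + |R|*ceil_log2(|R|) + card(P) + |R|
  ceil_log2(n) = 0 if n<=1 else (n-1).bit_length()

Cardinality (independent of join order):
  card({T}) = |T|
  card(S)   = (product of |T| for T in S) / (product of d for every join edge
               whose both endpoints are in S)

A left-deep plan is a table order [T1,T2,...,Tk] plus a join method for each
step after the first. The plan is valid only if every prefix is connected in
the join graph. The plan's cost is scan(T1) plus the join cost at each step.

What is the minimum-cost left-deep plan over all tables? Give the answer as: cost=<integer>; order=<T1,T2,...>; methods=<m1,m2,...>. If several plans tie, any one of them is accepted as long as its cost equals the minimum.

Selinger DP (subsets sized 1..n):
  {A}: scan cost=50, card=50
  {D}: scan cost=300, card=300
  {B}: scan cost=20, card=20
  {C}: scan cost=40, card=40
  {AD}: card=300; try (A,hash)→1200, (A,nl_idx)→2400, (D,merge)→3400, (A,merge)→3650, (D,hash)→5500, (D,nl)→15050 …(+1); best=1200 via (A,hash)
  {BD}: card=3000; try (B,hash)→800, (D,merge)→3140, (B,merge)→3420, (D,hash)→5440, (D,nl)→6020, (B,nl)→6300; best=800 via (B,hash)
  {BC}: card=20; try (C,nl_idx)→160, (B,hash)→280, (C,merge)→420, (B,merge)→440, (C,hash)→520, (C,nl)→820 …(+1); best=160 via (C,nl_idx)
  {ABD}: card=3000; try (B,hash)→1700, (B,merge)→4320, (A,hash)→4400, (B,nl)→7200, (A,nl_idx)→21800, (A,merge)→40150 …(+1); best=1700 via (B,hash)
  {BCD}: card=3000; try (D,merge)→3280, (C,hash)→4280, (D,hash)→5580, (D,nl)→6160, (C,nl_idx)→21800, (C,merge)→40080 …(+1); best=3280 via (D,merge)
  {ABCD}: card=3000; try (C,hash)→5180, (A,hash)→6880, (C,nl_idx)→22700, (A,nl_idx)→24280, (C,merge)→40980, (A,merge)→42630 …(+2); best=5180 via (C,hash)

cost=5180; order=D,A,B,C; methods=hash,hash,hash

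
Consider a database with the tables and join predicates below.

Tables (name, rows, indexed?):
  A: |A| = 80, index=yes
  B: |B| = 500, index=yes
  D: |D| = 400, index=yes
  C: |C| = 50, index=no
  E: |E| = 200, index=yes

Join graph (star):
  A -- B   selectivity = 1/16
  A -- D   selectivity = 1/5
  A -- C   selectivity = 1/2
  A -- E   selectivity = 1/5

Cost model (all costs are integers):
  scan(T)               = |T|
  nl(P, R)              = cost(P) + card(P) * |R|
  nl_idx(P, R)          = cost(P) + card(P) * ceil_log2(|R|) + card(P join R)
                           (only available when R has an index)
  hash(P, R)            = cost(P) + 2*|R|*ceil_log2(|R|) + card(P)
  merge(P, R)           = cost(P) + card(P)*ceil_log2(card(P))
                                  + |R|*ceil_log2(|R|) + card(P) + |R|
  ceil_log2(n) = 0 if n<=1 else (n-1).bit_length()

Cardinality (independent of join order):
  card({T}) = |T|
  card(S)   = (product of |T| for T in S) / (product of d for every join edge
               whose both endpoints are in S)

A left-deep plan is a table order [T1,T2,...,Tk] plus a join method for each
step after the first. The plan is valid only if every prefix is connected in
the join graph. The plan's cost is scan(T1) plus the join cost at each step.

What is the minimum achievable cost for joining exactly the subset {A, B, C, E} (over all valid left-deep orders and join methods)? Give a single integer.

Selinger DP over subsets of {A,B,C,E}:
  {A}: scan cost=80, card=80
  {B}: scan cost=500, card=500
  {C}: scan cost=50, card=50
  {E}: scan cost=200, card=200
  {AB}: card=2500; try (A,hash)→2120, (B,nl_idx)→3300, (B,merge)→5720, (A,merge)→6140, (A,nl_idx)→6500, (B,hash)→9160 …(+2); best=2120 via (A,hash)
  {AC}: card=2000; try (C,hash)→760, (A,merge)→1040, (C,merge)→1070, (A,hash)→1220, (A,nl_idx)→2400, (A,nl)→4050 …(+1); best=760 via (C,hash)
  {AE}: card=3200; try (A,hash)→1520, (E,merge)→2520, (A,merge)→2640, (E,hash)→3360, (E,nl_idx)→3920, (A,nl_idx)→4800 …(+2); best=1520 via (A,hash)
  {ABC}: card=62500; try (C,hash)→5220, (B,hash)→11760, (B,merge)→29760, (C,merge)→34970, (B,nl_idx)→81260, (C,nl)→127120 …(+1); best=5220 via (C,hash)
  {ABE}: card=100000; try (E,hash)→7820, (B,hash)→13720, (E,merge)→36420, (B,merge)→48120, (E,nl_idx)→122120, (B,nl_idx)→130320 …(+2); best=7820 via (E,hash)
  {ACE}: card=80000; try (C,hash)→5320, (E,hash)→5960, (E,merge)→26560, (C,merge)→43470, (E,nl_idx)→96760, (C,nl)→161520 …(+1); best=5320 via (C,hash)
  {ABCE}: card=2500000; try (E,hash)→70920, (B,hash)→94320, (C,hash)→108420, (E,merge)→1069520, (B,merge)→1450320, (C,merge)→1808170 …(+5); best=70920 via (E,hash)

70920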